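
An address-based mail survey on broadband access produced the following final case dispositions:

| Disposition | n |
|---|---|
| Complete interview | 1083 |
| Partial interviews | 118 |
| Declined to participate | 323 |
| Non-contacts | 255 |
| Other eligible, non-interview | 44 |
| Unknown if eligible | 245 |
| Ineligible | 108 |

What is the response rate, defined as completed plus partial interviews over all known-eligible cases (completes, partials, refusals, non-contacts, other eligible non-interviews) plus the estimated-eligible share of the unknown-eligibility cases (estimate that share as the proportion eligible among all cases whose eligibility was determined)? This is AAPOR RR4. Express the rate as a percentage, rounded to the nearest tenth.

58.5%

Numerator = 1083 + 118 = 1201
Known eligible = 1083 + 118 + 323 + 255 + 44 = 1823
e = 1823 / (1823 + 108) = 1823 / 1931 = 0.9441
Estimated eligible among unknowns = 0.9441 × 245 = 231.30
Denom = 1823 + 231.30 = 2054.30
RR4 = 1201 / 2054.30 = 0.5846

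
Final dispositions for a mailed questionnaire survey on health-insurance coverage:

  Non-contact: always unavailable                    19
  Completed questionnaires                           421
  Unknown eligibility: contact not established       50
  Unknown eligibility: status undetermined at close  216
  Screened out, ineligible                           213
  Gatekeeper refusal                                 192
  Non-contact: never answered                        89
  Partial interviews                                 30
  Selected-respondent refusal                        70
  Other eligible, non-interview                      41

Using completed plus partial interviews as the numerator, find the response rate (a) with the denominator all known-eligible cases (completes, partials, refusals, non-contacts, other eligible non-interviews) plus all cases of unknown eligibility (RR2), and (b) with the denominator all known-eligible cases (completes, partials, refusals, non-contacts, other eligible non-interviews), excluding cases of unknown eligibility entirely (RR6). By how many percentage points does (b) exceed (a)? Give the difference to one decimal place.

Declined to participate = 192 + 70 = 262
Never reached = 89 + 19 = 108
Unknown if eligible = 50 + 216 = 266
Numerator: 421 + 30 = 451
Denominator: 421 + 30 + 262 + 108 + 41 + 266 = 1128
RR2 = 451 / 1128 = 0.3998
Denominator: 421 + 30 + 262 + 108 + 41 = 862
RR6 = 451 / 862 = 0.5232
Difference = 52.32 − 39.98 = 12.34 percentage points

12.3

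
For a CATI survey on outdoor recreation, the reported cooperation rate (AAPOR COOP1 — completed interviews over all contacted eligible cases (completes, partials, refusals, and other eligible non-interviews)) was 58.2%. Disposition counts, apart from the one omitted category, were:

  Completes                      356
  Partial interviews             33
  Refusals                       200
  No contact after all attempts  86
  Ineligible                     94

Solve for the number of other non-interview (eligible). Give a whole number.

COOP1 = 356 / D = 0.582
D = 356 / 0.582 = 611.7
Rest of base = 589
other non-interview (eligible) = 611.7 − 589 ≈ 23

23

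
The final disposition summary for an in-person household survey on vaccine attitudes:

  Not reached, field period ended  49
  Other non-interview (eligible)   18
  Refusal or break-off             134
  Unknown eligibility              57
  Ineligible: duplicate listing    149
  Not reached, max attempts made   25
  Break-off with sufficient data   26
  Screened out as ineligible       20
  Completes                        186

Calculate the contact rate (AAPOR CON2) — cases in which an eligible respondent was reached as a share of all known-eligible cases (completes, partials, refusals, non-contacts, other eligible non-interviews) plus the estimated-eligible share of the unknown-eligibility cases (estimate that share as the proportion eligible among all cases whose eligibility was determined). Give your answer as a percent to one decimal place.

76.0%

No contact after all attempts = 49 + 25 = 74
Not eligible = 20 + 149 = 169
Num = 186 + 26 + 134 + 18 = 364
Eligible (known) = 186 + 26 + 134 + 74 + 18 = 438
e = 438 / (438 + 169) = 438 / 607 = 0.7216
Estimated eligible among unknowns = 0.7216 × 57 = 41.13
Denom = 438 + 41.13 = 479.13
CON2 = 364 / 479.13 = 0.7597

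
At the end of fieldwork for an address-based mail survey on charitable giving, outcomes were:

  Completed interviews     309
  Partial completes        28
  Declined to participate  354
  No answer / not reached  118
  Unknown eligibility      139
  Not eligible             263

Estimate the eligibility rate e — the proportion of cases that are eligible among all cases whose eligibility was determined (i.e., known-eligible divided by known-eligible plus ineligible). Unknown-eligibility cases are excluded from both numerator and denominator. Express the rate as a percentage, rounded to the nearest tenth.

Known eligible: 309 + 28 + 354 + 118 = 809
e = 809 / (809 + 263) = 809 / 1072 = 0.7547

75.5%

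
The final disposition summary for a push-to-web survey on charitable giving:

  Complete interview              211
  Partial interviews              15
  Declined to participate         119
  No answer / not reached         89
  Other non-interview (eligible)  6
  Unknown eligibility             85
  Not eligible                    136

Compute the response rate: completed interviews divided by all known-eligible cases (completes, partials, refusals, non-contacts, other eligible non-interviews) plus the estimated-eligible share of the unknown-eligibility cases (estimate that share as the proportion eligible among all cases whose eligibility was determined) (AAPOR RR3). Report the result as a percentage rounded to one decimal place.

Num: 211
Known eligible: 211 + 15 + 119 + 89 + 6 = 440
e = 440 / (440 + 136) = 440 / 576 = 0.7639
Eligible share of unknowns: 0.7639 × 85 = 64.93
Base: 440 + 64.93 = 504.93
RR3 = 211 / 504.93 = 0.4179

41.8%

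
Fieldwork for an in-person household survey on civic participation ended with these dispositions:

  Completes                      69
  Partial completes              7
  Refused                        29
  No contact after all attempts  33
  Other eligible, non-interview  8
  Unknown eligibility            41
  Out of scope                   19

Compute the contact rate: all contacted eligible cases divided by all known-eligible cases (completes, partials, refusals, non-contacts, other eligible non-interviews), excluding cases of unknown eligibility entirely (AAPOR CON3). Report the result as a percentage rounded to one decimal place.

77.4%

Top → 69 + 7 + 29 + 8 = 113
Denominator → 69 + 7 + 29 + 33 + 8 = 146
CON3 = 113 / 146 = 0.7740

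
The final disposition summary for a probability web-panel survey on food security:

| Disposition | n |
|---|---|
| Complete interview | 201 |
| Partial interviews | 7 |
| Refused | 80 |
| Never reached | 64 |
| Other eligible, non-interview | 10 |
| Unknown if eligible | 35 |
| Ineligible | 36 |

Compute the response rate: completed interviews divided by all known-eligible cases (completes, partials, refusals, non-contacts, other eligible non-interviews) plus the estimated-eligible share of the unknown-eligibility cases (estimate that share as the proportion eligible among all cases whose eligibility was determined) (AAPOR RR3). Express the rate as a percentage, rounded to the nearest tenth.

Top → 201
Known eligible → 201 + 7 + 80 + 64 + 10 = 362
e = 362 / (362 + 36) = 362 / 398 = 0.9095
e × U → 0.9095 × 35 = 31.83
Denom → 362 + 31.83 = 393.83
RR3 = 201 / 393.83 = 0.5104

51.0%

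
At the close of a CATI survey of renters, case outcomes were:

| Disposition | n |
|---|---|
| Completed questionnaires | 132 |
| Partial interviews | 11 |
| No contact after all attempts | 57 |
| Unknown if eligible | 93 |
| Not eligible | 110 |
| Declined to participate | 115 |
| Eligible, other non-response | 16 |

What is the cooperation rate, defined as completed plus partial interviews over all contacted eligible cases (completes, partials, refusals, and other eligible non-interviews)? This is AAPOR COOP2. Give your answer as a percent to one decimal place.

Numerator: 132 + 11 = 143
Denominator: 132 + 11 + 115 + 16 = 274
COOP2 = 143 / 274 = 0.5219

52.2%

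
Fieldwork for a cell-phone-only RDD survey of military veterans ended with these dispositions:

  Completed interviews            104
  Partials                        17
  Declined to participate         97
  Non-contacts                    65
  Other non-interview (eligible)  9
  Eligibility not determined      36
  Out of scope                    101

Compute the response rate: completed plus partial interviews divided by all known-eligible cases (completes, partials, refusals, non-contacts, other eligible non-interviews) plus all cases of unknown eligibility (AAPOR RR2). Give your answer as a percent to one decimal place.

Numerator → 104 + 17 = 121
Base → 104 + 17 + 97 + 65 + 9 + 36 = 328
RR2 = 121 / 328 = 0.3689

36.9%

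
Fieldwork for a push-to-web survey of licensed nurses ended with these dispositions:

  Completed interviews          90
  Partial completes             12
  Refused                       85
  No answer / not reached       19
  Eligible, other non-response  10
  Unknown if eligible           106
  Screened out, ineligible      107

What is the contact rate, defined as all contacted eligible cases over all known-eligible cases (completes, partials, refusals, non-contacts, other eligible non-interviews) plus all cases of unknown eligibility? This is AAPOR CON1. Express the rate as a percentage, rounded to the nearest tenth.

61.2%

Numerator: 90 + 12 + 85 + 10 = 197
Denominator: 90 + 12 + 85 + 19 + 10 + 106 = 322
CON1 = 197 / 322 = 0.6118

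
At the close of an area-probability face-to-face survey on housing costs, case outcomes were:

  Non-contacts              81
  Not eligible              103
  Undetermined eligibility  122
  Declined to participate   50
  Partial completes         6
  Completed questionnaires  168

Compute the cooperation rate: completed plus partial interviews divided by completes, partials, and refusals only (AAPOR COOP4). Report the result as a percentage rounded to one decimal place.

Top: 168 + 6 = 174
Denom: 168 + 6 + 50 = 224
COOP4 = 174 / 224 = 0.7768

77.7%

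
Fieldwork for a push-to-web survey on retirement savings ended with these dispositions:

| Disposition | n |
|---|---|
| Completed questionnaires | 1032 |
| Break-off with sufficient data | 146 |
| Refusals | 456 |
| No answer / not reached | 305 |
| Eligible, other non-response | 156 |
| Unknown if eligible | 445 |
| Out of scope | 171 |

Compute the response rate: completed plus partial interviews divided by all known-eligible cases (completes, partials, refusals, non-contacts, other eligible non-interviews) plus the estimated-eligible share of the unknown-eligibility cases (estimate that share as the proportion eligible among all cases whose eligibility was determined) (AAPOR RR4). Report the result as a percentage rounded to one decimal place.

47.0%

Numerator → 1032 + 146 = 1178
Determined eligible → 1032 + 146 + 456 + 305 + 156 = 2095
e = 2095 / (2095 + 171) = 2095 / 2266 = 0.9245
Estimated eligible among unknowns → 0.9245 × 445 = 411.40
Denominator → 2095 + 411.40 = 2506.40
RR4 = 1178 / 2506.40 = 0.4700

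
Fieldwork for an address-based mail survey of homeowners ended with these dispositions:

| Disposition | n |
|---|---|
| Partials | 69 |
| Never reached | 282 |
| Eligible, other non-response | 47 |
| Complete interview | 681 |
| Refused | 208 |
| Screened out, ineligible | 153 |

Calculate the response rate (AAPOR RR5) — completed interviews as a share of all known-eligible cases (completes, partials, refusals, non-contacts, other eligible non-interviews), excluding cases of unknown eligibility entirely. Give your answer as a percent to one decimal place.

52.9%

Num: 681
Base: 681 + 69 + 208 + 282 + 47 = 1287
RR5 = 681 / 1287 = 0.5291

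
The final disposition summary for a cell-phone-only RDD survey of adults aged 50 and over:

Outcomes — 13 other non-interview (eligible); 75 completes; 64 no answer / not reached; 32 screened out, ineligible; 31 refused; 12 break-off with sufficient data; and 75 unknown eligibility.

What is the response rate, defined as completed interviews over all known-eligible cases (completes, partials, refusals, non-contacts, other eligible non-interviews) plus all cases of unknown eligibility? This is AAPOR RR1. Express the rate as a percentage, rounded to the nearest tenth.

Top: 75
Denominator: 75 + 12 + 31 + 64 + 13 + 75 = 270
RR1 = 75 / 270 = 0.2778

27.8%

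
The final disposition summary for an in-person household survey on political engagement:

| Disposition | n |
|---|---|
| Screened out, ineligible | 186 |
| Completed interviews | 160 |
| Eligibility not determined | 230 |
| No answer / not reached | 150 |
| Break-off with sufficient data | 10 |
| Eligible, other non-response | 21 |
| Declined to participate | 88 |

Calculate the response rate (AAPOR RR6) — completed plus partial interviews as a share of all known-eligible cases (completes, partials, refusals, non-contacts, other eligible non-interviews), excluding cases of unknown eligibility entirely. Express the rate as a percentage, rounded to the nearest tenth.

39.6%

Numerator = 160 + 10 = 170
Base = 160 + 10 + 88 + 150 + 21 = 429
RR6 = 170 / 429 = 0.3963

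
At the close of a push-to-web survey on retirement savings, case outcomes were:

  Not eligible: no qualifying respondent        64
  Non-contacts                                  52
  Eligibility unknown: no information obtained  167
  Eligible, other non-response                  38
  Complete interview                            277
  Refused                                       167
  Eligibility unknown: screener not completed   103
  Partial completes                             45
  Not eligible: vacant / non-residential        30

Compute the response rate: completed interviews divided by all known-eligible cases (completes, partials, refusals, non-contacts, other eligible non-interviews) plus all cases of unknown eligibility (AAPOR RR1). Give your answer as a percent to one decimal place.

32.6%

Undetermined eligibility = 103 + 167 = 270
Screened out, ineligible = 64 + 30 = 94
Top = 277
Denominator = 277 + 45 + 167 + 52 + 38 + 270 = 849
RR1 = 277 / 849 = 0.3263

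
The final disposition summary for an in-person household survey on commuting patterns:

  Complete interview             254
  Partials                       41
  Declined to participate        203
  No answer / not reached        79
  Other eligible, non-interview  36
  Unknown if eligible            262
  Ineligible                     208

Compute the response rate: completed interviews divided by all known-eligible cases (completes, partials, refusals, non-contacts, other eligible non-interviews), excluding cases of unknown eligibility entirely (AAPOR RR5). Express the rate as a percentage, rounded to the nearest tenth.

Num: 254
Denominator: 254 + 41 + 203 + 79 + 36 = 613
RR5 = 254 / 613 = 0.4144

41.4%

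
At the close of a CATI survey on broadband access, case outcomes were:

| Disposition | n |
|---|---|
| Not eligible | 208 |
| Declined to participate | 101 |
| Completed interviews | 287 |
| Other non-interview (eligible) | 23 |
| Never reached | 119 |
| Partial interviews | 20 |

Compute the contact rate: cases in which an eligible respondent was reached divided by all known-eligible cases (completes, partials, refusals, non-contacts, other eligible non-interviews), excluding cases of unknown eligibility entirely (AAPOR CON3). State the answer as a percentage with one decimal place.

Num: 287 + 20 + 101 + 23 = 431
Denominator: 287 + 20 + 101 + 119 + 23 = 550
CON3 = 431 / 550 = 0.7836

78.4%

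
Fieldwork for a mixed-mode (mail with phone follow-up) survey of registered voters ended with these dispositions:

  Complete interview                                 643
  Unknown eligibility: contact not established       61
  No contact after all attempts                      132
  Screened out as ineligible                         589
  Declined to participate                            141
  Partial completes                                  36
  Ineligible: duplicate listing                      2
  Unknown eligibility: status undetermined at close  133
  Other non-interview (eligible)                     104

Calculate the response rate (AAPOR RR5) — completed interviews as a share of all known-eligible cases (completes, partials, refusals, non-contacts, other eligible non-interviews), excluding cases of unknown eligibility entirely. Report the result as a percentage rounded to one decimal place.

Eligibility not determined = 61 + 133 = 194
Out of scope = 589 + 2 = 591
Num → 643
Denominator → 643 + 36 + 141 + 132 + 104 = 1056
RR5 = 643 / 1056 = 0.6089

60.9%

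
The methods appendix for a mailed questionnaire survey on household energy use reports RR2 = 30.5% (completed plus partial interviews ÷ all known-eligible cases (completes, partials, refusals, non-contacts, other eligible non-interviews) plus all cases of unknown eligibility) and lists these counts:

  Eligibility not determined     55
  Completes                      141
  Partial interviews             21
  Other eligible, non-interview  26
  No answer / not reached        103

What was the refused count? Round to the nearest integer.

Numerator: 141 + 21 = 162
RR2 = 162 / D = 0.305
D = 162 / 0.305 = 531.1
Other denominator terms total 346
refused = 531.1 − 346 ≈ 185

185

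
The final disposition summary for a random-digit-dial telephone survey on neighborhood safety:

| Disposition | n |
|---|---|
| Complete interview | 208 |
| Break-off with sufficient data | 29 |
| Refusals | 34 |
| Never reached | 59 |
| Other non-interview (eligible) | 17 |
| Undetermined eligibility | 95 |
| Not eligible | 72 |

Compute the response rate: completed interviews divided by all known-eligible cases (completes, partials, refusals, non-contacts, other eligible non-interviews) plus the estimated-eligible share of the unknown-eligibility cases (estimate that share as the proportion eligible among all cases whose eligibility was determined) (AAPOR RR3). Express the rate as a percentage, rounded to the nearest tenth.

Num: 208
Determined eligible: 208 + 29 + 34 + 59 + 17 = 347
e = 347 / (347 + 72) = 347 / 419 = 0.8282
Estimated eligible among unknowns: 0.8282 × 95 = 78.68
Base: 347 + 78.68 = 425.68
RR3 = 208 / 425.68 = 0.4886

48.9%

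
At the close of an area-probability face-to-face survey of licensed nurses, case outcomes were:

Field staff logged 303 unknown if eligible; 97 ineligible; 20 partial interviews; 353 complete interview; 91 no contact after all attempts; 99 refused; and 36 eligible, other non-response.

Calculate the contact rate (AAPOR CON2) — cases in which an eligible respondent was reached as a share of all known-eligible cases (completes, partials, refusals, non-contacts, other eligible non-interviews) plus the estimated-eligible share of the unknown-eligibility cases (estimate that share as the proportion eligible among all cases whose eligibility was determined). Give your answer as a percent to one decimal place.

59.1%

Numerator: 353 + 20 + 99 + 36 = 508
Determined eligible: 353 + 20 + 99 + 91 + 36 = 599
e = 599 / (599 + 97) = 599 / 696 = 0.8606
e × U: 0.8606 × 303 = 260.76
Denominator: 599 + 260.76 = 859.76
CON2 = 508 / 859.76 = 0.5909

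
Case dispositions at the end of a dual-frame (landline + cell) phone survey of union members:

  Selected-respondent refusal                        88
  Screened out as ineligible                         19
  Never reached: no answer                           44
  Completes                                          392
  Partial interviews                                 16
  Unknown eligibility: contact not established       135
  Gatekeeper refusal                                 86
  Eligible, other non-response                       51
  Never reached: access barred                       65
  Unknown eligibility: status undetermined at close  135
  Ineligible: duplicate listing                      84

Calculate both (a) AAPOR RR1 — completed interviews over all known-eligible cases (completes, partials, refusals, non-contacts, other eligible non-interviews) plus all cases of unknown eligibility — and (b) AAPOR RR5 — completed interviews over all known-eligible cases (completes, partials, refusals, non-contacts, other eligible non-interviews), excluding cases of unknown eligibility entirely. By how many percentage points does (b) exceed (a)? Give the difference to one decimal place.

14.1

Refusal or break-off = 86 + 88 = 174
No contact after all attempts = 44 + 65 = 109
Unknown if eligible = 135 + 135 = 270
Not eligible = 19 + 84 = 103
Numerator = 392
Denominator = 392 + 16 + 174 + 109 + 51 + 270 = 1012
RR1 = 392 / 1012 = 0.3874
Denominator = 392 + 16 + 174 + 109 + 51 = 742
RR5 = 392 / 742 = 0.5283
Difference = 52.83 − 38.74 = 14.09 percentage points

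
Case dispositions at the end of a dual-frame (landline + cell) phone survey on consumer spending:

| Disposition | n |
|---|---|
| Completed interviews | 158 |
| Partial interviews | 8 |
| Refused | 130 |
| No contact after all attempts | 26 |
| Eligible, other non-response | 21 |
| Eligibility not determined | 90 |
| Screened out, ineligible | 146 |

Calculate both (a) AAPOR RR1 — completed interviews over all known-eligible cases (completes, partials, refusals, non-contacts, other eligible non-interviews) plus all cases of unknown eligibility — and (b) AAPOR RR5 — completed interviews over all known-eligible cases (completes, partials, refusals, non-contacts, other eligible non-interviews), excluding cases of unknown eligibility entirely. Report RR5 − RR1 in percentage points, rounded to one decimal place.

Numerator → 158
Denom → 158 + 8 + 130 + 26 + 21 + 90 = 433
RR1 = 158 / 433 = 0.3649
Denom → 158 + 8 + 130 + 26 + 21 = 343
RR5 = 158 / 343 = 0.4606
Difference = 46.06 − 36.49 = 9.57 percentage points

9.6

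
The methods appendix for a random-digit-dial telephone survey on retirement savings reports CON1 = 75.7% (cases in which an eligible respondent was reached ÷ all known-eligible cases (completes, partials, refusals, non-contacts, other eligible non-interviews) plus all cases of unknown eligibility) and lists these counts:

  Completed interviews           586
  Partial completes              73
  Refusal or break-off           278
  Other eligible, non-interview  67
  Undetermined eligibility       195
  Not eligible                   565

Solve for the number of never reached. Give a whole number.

Top = 586 + 73 + 278 + 67 = 1004
CON1 = 1004 / D = 0.757
D = 1004 / 0.757 = 1326.3
Other denominator terms total 1199
never reached = 1326.3 − 1199 ≈ 127

127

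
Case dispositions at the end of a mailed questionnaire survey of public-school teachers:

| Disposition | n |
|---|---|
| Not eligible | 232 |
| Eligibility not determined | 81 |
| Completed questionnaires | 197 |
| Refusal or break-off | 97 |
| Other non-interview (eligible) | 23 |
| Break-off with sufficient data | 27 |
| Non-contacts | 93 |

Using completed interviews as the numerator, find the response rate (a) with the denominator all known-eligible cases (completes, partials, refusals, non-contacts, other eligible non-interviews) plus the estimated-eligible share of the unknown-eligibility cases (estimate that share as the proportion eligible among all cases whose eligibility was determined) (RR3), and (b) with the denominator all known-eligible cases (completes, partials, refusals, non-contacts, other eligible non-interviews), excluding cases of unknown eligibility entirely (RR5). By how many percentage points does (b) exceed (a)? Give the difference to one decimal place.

4.9

Num: 197
Known eligible: 197 + 27 + 97 + 93 + 23 = 437
e = 437 / (437 + 232) = 437 / 669 = 0.6532
Estimated eligible among unknowns: 0.6532 × 81 = 52.91
Denominator: 437 + 52.91 = 489.91
RR3 = 197 / 489.91 = 0.4021
Denominator: 197 + 27 + 97 + 93 + 23 = 437
RR5 = 197 / 437 = 0.4508
Difference = 45.08 − 40.21 = 4.87 percentage points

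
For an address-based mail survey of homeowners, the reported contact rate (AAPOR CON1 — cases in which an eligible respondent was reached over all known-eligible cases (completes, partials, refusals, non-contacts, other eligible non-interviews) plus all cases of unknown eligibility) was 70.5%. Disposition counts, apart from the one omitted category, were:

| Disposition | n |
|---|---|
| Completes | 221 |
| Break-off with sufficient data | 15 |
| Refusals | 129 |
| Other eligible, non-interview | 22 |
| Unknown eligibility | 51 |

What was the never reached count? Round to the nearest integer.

Numerator → 221 + 15 + 129 + 22 = 387
CON1 = 387 / D = 0.705
D = 387 / 0.705 = 548.9
Other denominator terms total 438
never reached = 548.9 − 438 ≈ 111

111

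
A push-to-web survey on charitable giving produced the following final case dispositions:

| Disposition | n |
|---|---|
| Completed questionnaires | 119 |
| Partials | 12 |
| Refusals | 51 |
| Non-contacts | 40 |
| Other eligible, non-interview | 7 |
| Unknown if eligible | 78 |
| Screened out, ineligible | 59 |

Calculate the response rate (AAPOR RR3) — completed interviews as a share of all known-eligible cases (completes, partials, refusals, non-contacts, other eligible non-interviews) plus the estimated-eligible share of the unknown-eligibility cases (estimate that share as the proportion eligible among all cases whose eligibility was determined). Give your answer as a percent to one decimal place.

40.9%

Num = 119
Eligible (known) = 119 + 12 + 51 + 40 + 7 = 229
e = 229 / (229 + 59) = 229 / 288 = 0.7951
e × U = 0.7951 × 78 = 62.02
Base = 229 + 62.02 = 291.02
RR3 = 119 / 291.02 = 0.4089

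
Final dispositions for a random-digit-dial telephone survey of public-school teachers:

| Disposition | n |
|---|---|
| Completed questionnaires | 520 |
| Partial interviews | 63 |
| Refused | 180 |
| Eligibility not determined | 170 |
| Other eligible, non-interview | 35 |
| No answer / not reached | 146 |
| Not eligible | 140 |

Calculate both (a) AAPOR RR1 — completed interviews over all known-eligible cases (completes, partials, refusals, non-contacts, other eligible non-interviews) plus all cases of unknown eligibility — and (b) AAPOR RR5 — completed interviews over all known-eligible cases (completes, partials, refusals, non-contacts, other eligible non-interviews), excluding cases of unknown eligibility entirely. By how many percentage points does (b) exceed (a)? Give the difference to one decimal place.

Num → 520
Base → 520 + 63 + 180 + 146 + 35 + 170 = 1114
RR1 = 520 / 1114 = 0.4668
Base → 520 + 63 + 180 + 146 + 35 = 944
RR5 = 520 / 944 = 0.5508
Difference = 55.08 − 46.68 = 8.40 percentage points

8.4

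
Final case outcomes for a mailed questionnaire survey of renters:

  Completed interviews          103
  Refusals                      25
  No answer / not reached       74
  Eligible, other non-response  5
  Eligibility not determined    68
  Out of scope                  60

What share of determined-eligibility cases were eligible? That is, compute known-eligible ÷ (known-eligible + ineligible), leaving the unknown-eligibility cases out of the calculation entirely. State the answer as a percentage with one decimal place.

77.5%

Determined eligible: 103 + 25 + 74 + 5 = 207
e = 207 / (207 + 60) = 207 / 267 = 0.7753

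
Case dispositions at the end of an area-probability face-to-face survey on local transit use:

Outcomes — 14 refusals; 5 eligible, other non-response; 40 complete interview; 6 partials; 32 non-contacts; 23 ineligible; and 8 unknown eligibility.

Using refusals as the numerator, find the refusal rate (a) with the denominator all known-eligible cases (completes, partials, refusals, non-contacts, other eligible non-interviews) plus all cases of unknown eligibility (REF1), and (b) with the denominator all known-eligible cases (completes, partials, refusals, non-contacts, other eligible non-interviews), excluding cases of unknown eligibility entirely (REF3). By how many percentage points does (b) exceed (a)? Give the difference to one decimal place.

Top = 14
Base = 40 + 6 + 14 + 32 + 5 + 8 = 105
REF1 = 14 / 105 = 0.1333
Base = 40 + 6 + 14 + 32 + 5 = 97
REF3 = 14 / 97 = 0.1443
Difference = 14.43 − 13.33 = 1.10 percentage points

1.1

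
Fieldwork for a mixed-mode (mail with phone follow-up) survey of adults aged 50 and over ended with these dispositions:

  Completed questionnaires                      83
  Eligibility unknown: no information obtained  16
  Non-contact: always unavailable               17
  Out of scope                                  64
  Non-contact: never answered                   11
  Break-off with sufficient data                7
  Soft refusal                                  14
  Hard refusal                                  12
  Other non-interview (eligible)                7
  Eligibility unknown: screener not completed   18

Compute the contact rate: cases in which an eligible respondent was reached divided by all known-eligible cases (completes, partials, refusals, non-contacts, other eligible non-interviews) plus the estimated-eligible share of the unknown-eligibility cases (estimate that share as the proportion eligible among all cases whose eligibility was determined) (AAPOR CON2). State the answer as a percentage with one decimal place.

70.3%

Refusal or break-off = 12 + 14 = 26
No contact after all attempts = 11 + 17 = 28
Eligibility not determined = 18 + 16 = 34
Top → 83 + 7 + 26 + 7 = 123
Eligible (known) → 83 + 7 + 26 + 28 + 7 = 151
e = 151 / (151 + 64) = 151 / 215 = 0.7023
Eligible share of unknowns → 0.7023 × 34 = 23.88
Denom → 151 + 23.88 = 174.88
CON2 = 123 / 174.88 = 0.7033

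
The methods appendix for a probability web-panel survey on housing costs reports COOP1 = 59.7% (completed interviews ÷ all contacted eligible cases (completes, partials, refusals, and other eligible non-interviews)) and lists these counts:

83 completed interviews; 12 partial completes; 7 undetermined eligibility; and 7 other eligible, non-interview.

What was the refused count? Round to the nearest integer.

37

COOP1 = 83 / D = 0.597
D = 83 / 0.597 = 139.0
Remaining denominator categories sum to 102
refused = 139.0 − 102 ≈ 37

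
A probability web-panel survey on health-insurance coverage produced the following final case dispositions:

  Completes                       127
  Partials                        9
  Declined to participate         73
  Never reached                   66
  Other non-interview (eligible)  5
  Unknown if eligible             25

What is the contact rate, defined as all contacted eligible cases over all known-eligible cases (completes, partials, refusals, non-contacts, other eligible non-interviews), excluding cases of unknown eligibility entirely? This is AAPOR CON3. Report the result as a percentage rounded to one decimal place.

76.4%

Top = 127 + 9 + 73 + 5 = 214
Denom = 127 + 9 + 73 + 66 + 5 = 280
CON3 = 214 / 280 = 0.7643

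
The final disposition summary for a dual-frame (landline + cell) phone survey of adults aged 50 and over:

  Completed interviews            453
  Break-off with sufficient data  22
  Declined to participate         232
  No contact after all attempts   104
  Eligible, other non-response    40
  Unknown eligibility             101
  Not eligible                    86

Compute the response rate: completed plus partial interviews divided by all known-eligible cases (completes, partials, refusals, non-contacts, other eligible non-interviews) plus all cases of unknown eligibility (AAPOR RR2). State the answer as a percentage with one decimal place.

Num → 453 + 22 = 475
Denominator → 453 + 22 + 232 + 104 + 40 + 101 = 952
RR2 = 475 / 952 = 0.4989

49.9%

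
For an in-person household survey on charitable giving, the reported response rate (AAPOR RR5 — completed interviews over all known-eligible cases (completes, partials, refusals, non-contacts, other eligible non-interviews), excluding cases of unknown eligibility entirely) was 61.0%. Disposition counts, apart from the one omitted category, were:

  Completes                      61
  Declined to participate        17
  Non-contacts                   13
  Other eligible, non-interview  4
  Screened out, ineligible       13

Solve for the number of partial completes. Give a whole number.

RR5 = 61 / D = 0.610
D = 61 / 0.610 = 100.0
Remaining denominator categories sum to 95
partial completes = 100.0 − 95 ≈ 5

5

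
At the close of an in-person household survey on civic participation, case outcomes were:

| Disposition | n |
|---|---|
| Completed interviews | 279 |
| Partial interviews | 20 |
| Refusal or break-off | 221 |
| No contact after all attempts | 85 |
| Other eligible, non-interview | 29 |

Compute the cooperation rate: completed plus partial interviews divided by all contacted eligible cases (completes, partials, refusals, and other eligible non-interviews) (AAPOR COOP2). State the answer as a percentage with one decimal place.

54.5%

Num = 279 + 20 = 299
Base = 279 + 20 + 221 + 29 = 549
COOP2 = 299 / 549 = 0.5446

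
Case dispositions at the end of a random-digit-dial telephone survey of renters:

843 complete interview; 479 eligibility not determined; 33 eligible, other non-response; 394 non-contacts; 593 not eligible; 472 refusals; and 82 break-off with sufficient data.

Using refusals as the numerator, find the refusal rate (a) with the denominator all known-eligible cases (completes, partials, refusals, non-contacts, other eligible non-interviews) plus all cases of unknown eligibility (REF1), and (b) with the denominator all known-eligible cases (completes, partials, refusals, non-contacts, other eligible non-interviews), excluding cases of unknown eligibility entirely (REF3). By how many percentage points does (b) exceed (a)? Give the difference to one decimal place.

5.4

Numerator = 472
Denom = 843 + 82 + 472 + 394 + 33 + 479 = 2303
REF1 = 472 / 2303 = 0.2050
Denom = 843 + 82 + 472 + 394 + 33 = 1824
REF3 = 472 / 1824 = 0.2588
Difference = 25.88 − 20.50 = 5.38 percentage points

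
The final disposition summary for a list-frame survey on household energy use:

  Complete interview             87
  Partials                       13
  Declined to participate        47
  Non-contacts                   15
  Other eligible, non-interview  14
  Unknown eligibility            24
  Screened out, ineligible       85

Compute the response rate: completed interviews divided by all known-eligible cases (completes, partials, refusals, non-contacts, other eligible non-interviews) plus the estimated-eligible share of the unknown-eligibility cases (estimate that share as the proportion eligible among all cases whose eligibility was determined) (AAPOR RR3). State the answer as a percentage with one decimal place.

Num = 87
Eligible (known) = 87 + 13 + 47 + 15 + 14 = 176
e = 176 / (176 + 85) = 176 / 261 = 0.6743
Estimated eligible among unknowns = 0.6743 × 24 = 16.18
Denominator = 176 + 16.18 = 192.18
RR3 = 87 / 192.18 = 0.4527

45.3%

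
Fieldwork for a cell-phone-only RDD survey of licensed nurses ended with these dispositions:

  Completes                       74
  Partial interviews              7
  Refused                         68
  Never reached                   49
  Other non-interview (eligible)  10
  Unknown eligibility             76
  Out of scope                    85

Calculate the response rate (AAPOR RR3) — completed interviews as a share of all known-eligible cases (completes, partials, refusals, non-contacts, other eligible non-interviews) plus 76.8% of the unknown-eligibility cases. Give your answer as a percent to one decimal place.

27.8%

Numerator: 74
Eligible (known): 74 + 7 + 68 + 49 + 10 = 208
Estimated eligible among unknowns: 0.7680 × 76 = 58.37
Base: 208 + 58.37 = 266.37
RR3 = 74 / 266.37 = 0.2778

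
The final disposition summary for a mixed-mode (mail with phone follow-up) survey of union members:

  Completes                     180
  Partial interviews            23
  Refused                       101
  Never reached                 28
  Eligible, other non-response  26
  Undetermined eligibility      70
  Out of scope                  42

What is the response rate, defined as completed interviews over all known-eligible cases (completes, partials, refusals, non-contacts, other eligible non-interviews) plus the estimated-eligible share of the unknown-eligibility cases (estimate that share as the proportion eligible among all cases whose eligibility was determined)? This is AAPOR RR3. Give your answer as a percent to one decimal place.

Numerator = 180
Eligible (known) = 180 + 23 + 101 + 28 + 26 = 358
e = 358 / (358 + 42) = 358 / 400 = 0.8950
Eligible share of unknowns = 0.8950 × 70 = 62.65
Denominator = 358 + 62.65 = 420.65
RR3 = 180 / 420.65 = 0.4279

42.8%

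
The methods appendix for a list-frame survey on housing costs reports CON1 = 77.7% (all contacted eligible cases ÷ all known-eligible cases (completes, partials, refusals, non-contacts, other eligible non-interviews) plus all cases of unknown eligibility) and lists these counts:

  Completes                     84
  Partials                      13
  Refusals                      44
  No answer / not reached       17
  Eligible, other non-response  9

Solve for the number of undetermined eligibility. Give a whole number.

26

Top → 84 + 13 + 44 + 9 = 150
CON1 = 150 / D = 0.777
D = 150 / 0.777 = 193.1
Remaining denominator categories sum to 167
undetermined eligibility = 193.1 − 167 ≈ 26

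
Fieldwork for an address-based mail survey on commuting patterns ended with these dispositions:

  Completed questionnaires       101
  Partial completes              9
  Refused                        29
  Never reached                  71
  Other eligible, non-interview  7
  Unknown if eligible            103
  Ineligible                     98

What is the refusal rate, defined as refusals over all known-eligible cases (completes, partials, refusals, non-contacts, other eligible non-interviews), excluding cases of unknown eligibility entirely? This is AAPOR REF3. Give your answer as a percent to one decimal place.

Numerator → 29
Denom → 101 + 9 + 29 + 71 + 7 = 217
REF3 = 29 / 217 = 0.1336

13.4%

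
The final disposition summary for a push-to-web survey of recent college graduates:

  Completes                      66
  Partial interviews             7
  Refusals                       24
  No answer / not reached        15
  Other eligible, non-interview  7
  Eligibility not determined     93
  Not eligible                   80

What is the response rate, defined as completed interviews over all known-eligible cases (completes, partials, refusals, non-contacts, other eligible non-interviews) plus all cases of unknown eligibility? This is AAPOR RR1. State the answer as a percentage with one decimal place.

Numerator → 66
Denominator → 66 + 7 + 24 + 15 + 7 + 93 = 212
RR1 = 66 / 212 = 0.3113

31.1%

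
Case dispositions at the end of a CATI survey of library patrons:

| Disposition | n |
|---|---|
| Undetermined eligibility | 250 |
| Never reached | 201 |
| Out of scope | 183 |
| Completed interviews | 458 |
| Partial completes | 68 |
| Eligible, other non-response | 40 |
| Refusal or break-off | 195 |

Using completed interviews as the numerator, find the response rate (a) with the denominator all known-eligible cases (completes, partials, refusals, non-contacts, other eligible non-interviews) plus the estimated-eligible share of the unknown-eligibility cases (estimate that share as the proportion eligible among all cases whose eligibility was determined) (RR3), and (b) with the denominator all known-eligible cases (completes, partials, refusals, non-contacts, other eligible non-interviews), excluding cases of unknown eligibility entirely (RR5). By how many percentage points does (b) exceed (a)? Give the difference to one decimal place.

8.5

Top = 458
Determined eligible = 458 + 68 + 195 + 201 + 40 = 962
e = 962 / (962 + 183) = 962 / 1145 = 0.8402
Eligible share of unknowns = 0.8402 × 250 = 210.05
Base = 962 + 210.05 = 1172.05
RR3 = 458 / 1172.05 = 0.3908
Base = 458 + 68 + 195 + 201 + 40 = 962
RR5 = 458 / 962 = 0.4761
Difference = 47.61 − 39.08 = 8.53 percentage points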